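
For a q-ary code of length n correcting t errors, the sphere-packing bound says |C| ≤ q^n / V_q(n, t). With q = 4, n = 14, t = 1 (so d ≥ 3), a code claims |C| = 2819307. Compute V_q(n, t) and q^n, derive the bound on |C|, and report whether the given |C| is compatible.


V_q(n, t) = 43, q^n = 268435456, Hamming bound = 6242685, |C| = 2819307 ≤ bound (satisfied).

Step 1: Compute V_q(n, t) = Σ_{j=0}^1 C(n, j) (q−1)^j.
  j = 0: C(14,0)·(3)^0 = 1·1 = 1.
  j = 1: C(14,1)·(3)^1 = 14·3 = 42.
  V_q(n, t) = 1 + 42 = 43.
Step 2: q^n = 4^14 = 268435456.
Step 3: Hamming bound ⌊q^n / V_q(n,t)⌋ = ⌊268435456/43⌋ = 6242685.
Step 4: Compare |C| = 2819307 to 6242685: satisfied.
The claimed |C| lies below the Hamming bound.


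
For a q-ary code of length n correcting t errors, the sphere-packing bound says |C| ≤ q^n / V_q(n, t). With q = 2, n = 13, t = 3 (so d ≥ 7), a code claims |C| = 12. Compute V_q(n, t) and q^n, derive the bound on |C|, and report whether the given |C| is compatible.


V_q(n, t) = 378, q^n = 8192, Hamming bound = 21, |C| = 12 ≤ bound (satisfied).

Step 1: Compute V_q(n, t) = Σ_{j=0}^3 C(n, j) (q−1)^j.
  j = 0: C(13,0)·(1)^0 = 1·1 = 1.
  j = 1: C(13,1)·(1)^1 = 13·1 = 13.
  j = 2: C(13,2)·(1)^2 = 78·1 = 78.
  j = 3: C(13,3)·(1)^3 = 286·1 = 286.
  V_q(n, t) = 1 + 13 + 78 + 286 = 378.
Step 2: q^n = 2^13 = 8192.
Step 3: Hamming bound ⌊q^n / V_q(n,t)⌋ = ⌊8192/378⌋ = 21.
Step 4: Compare |C| = 12 to 21: satisfied.
The claimed |C| lies below the Hamming bound.


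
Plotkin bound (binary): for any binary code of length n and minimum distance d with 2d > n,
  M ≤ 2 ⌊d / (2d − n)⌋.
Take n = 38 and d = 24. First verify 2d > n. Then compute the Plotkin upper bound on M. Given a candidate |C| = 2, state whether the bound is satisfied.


Plotkin bound M ≤ 4; given |C| = 2 ≤ bound (satisfied).

Check applicability: 2d = 48, n = 38.
2d − n = 10 > 0, so Plotkin applies.
Compute d/(2d−n) = 24/10 ≈ 2.4000.
⌊d/(2d−n)⌋ = 2.
Plotkin bound: M ≤ 2·2 = 4.
Given |C| = 2, check: satisfied.
This |C| is below the Plotkin bound.


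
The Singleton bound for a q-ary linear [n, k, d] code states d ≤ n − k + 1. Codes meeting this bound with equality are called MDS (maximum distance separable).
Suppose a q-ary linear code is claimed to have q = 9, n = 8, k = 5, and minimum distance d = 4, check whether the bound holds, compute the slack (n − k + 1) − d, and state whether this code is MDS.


Singleton RHS = n − k + 1 = 4, slack = 0, bound satisfied, MDS.

Singleton bound: d ≤ n − k + 1.
Here n = 8, k = 5, so n − k + 1 = 4.
Given d = 4, check d ≤ 4: YES.
Slack = (n − k + 1) − d = 0.
The code is MDS (slack = 0).
Description: the claimed parameters are [8, 5, 4]_9; such a code would be MDS (meets Singleton bound).


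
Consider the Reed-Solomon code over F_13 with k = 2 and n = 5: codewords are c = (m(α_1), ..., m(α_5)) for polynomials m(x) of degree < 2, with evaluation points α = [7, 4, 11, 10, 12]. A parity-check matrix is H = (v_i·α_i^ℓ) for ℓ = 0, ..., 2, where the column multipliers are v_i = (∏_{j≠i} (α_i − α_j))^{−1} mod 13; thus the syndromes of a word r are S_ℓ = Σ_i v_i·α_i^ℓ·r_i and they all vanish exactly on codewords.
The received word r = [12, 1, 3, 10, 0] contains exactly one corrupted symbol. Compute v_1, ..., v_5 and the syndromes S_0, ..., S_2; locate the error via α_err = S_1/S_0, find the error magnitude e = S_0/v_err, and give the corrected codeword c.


S = (1, 11, 4), error at position 3, error magnitude e = 11, c = [12, 1, 5, 10, 0].

Step 1: column multipliers v_i = (∏_{j≠i}(α_i − α_j))^{−1} mod 13.
  i = 1 (α = 7): (7−4)(7−11)(7−10)(7−12) = 3·(−4)·(−3)·(−5) = −180 ≡ 2, so v_1 = 2^{−1} = 7 (mod 13).
  i = 2 (α = 4): (4−7)(4−11)(4−10)(4−12) = (−3)·(−7)·(−6)·(−8) = 1008 ≡ 7, so v_2 = 7^{−1} = 2 (mod 13).
  i = 3 (α = 11): (11−7)(11−4)(11−10)(11−12) = 4·7·1·(−1) = −28 ≡ 11, so v_3 = 11^{−1} = 6 (mod 13).
  i = 4 (α = 10): (10−7)(10−4)(10−11)(10−12) = 3·6·(−1)·(−2) = 36 ≡ 10, so v_4 = 10^{−1} = 4 (mod 13).
  i = 5 (α = 12): (12−7)(12−4)(12−11)(12−10) = 5·8·1·2 = 80 ≡ 2, so v_5 = 2^{−1} = 7 (mod 13).
  v = [7, 2, 6, 4, 7].
Step 2: syndromes of r = [12, 1, 3, 10, 0] (all sums mod 13).
  S_0 = Σ v_i r_i = 7·12 + 2·1 + 6·3 + 4·10 + 7·0 = 144 ≡ 1.
  S_1 = Σ v_i α_i r_i = 7·7·12 + 2·4·1 + 6·11·3 + 4·10·10 + 7·12·0 = 1194 ≡ 11.
  α_i^2 mod 13 = [10, 3, 4, 9, 1].
  S_2 = Σ v_i α_i^2 r_i = 7·10·12 + 2·3·1 + 6·4·3 + 4·9·10 + 7·1·0 = 1278 ≡ 4.
  S = (1, 11, 4) ≠ 0, so r is not a codeword (an error is present).
Step 3: locate the error. For a single error e at position i, S_ℓ = v_i·e·α_i^ℓ, so α_err = S_1/S_0.
  S_0^{−1} = 1^{−1} = 1 (mod 13), so α_err = 11·1 = 11 ≡ 11 = α_3. Error position i = 3.
  Consistency check: S_2/S_1 = 4·6 = 24 ≡ 11 = α_err ✓ (single-error assumption holds).
Step 4: error magnitude e = S_0/v_3 = S_0·∏_{j≠3}(α_3 − α_j) = 1·11 = 11 ≡ 11 (mod 13).
Step 5: correct position 3: c_3 = r_3 − e = 3 − 11 ≡ 5 (mod 13). Hence c = [12, 1, 5, 10, 0].
  Check: interpolating c through the α_i gives m(x) = 8 + 8·x (degree < 2) with m(α_i) = c_i for every i, so c is indeed a codeword.


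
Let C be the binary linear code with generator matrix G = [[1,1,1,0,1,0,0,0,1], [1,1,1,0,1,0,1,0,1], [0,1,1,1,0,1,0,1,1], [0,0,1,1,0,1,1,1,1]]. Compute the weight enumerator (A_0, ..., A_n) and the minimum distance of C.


Weight distribution: A_0 = 1, A_1 = 2, A_2 = 1, A_4 = 1, A_5 = 4, A_6 = 5, A_7 = 2. Minimum distance d = 1.

Enumerate all 2^4 = 16 messages m ∈ F_2^4.
For each, compute codeword c = mG in F_2^9, then tally its weight.
  m = 0000 → c = 000000000, weight = 0.
  m = 1000 → c = 111010001, weight = 5.
  m = 0100 → c = 111010101, weight = 6.
  m = 1100 → c = 000000100, weight = 1.
  m = 0010 → c = 011101011, weight = 6.
  m = 1010 → c = 100111010, weight = 5.
  m = 0110 → c = 100111110, weight = 6.
  m = 1110 → c = 011101111, weight = 7.
  m = 0001 → c = 001101111, weight = 6.
  m = 1001 → c = 110111110, weight = 7.
  m = 0101 → c = 110111010, weight = 6.
  m = 1101 → c = 001101011, weight = 5.
  m = 0011 → c = 010000100, weight = 2.
  m = 1011 → c = 101010101, weight = 5.
  m = 0111 → c = 101010001, weight = 4.
  m = 1111 → c = 010000000, weight = 1.
Tally weights:
  weight 0: 1 codewords.
  weight 1: 2 codewords.
  weight 2: 1 codewords.
  weight 4: 1 codewords.
  weight 5: 4 codewords.
  weight 6: 5 codewords.
  weight 7: 2 codewords.
Minimum distance d = smallest w > 0 with A_w > 0 = 1.
Sanity: Σ A_w = 16 = 2^4 = 16 ✓.


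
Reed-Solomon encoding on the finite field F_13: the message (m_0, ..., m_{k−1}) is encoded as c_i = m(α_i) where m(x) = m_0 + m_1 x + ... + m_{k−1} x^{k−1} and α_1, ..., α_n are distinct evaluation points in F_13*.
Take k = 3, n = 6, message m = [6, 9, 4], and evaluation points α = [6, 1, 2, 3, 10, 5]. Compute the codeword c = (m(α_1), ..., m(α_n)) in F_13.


c = [9, 6, 1, 4, 2, 8]

Message polynomial: m(x) = 6 + 9·x + 4·x^2 (mod 13).
For each evaluation point α_i, compute m(α_i) mod 13:
  α_1 = 6: Horner steps 4 → 7 → 9, so m(6) = 9.
  α_2 = 1: Horner steps 4 → 0 → 6, so m(1) = 6.
  α_3 = 2: Horner steps 4 → 4 → 1, so m(2) = 1.
  α_4 = 3: Horner steps 4 → 8 → 4, so m(3) = 4.
  α_5 = 10: Horner steps 4 → 10 → 2, so m(10) = 2.
  α_6 = 5: Horner steps 4 → 3 → 8, so m(5) = 8.
Codeword c = [9, 6, 1, 4, 2, 8] ∈ F_13^6.


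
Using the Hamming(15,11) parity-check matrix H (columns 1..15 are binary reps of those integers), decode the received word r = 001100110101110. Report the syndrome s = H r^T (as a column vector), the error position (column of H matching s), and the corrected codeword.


s = (1, 1, 0, 1)^T, error position = 13, corrected codeword c = 001100110101010

Compute s = H r^T mod 2 one row at a time:
  s_1 = 1 + 0 + 1 + 0 + 1 + 1 + 1 + 0 = 5 ≡ 1 (mod 2).
  s_2 = 1 + 0 + 0 + 1 + 1 + 1 + 1 + 0 = 5 ≡ 1 (mod 2).
  s_3 = 0 + 1 + 0 + 1 + 1 + 0 + 1 + 0 = 4 ≡ 0 (mod 2).
  s_4 = 0 + 1 + 0 + 1 + 0 + 0 + 1 + 0 = 3 ≡ 1 (mod 2).
s = (1, 1, 0, 1)^T — this equals column 13 of H (binary 1101), so error is at position 13.
Correct: flip bit 13 of r = 001100110101110 to get c = 001100110101010.


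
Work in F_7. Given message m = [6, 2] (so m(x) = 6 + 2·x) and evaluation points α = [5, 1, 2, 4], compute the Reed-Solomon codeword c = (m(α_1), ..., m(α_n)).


c = [2, 1, 3, 0]

Message polynomial: m(x) = 6 + 2·x (mod 7).
For each evaluation point α_i, compute m(α_i) mod 7:
  α_1 = 5: Horner steps 2 → 2, so m(5) = 2.
  α_2 = 1: Horner steps 2 → 1, so m(1) = 1.
  α_3 = 2: Horner steps 2 → 3, so m(2) = 3.
  α_4 = 4: Horner steps 2 → 0, so m(4) = 0.
Codeword c = [2, 1, 3, 0] ∈ F_7^4.


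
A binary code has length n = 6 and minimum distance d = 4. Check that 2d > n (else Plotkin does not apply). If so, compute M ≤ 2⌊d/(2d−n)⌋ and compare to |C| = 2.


Plotkin bound M ≤ 4; given |C| = 2 ≤ bound (satisfied).

Check applicability: 2d = 8, n = 6.
2d − n = 2 > 0, so Plotkin applies.
Compute d/(2d−n) = 4/2 ≈ 2.0000.
⌊d/(2d−n)⌋ = 2.
Plotkin bound: M ≤ 2·2 = 4.
Given |C| = 2, check: satisfied.
This |C| is below the Plotkin bound.


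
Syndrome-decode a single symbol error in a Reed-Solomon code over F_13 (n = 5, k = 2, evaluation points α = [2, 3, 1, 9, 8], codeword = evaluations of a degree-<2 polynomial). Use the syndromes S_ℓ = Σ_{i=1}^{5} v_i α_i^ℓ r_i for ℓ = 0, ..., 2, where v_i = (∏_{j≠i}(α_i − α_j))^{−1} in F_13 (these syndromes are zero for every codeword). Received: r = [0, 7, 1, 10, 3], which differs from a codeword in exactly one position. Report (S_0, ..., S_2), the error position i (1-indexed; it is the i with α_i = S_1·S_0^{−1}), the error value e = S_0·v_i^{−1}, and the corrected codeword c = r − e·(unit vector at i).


S = (1, 1, 1), error at position 3, error magnitude e = 8, c = [0, 7, 6, 10, 3].

Step 1: column multipliers v_i = (∏_{j≠i}(α_i − α_j))^{−1} mod 13.
  i = 1 (α = 2): (2−3)(2−1)(2−9)(2−8) = (−1)·1·(−7)·(−6) = −42 ≡ 10, so v_1 = 10^{−1} = 4 (mod 13).
  i = 2 (α = 3): (3−2)(3−1)(3−9)(3−8) = 1·2·(−6)·(−5) = 60 ≡ 8, so v_2 = 8^{−1} = 5 (mod 13).
  i = 3 (α = 1): (1−2)(1−3)(1−9)(1−8) = (−1)·(−2)·(−8)·(−7) = 112 ≡ 8, so v_3 = 8^{−1} = 5 (mod 13).
  i = 4 (α = 9): (9−2)(9−3)(9−1)(9−8) = 7·6·8·1 = 336 ≡ 11, so v_4 = 11^{−1} = 6 (mod 13).
  i = 5 (α = 8): (8−2)(8−3)(8−1)(8−9) = 6·5·7·(−1) = −210 ≡ 11, so v_5 = 11^{−1} = 6 (mod 13).
  v = [4, 5, 5, 6, 6].
Step 2: syndromes of r = [0, 7, 1, 10, 3] (all sums mod 13).
  S_0 = Σ v_i r_i = 4·0 + 5·7 + 5·1 + 6·10 + 6·3 = 118 ≡ 1.
  S_1 = Σ v_i α_i r_i = 4·2·0 + 5·3·7 + 5·1·1 + 6·9·10 + 6·8·3 = 794 ≡ 1.
  α_i^2 mod 13 = [4, 9, 1, 3, 12].
  S_2 = Σ v_i α_i^2 r_i = 4·4·0 + 5·9·7 + 5·1·1 + 6·3·10 + 6·12·3 = 716 ≡ 1.
  S = (1, 1, 1) ≠ 0, so r is not a codeword (an error is present).
Step 3: locate the error. For a single error e at position i, S_ℓ = v_i·e·α_i^ℓ, so α_err = S_1/S_0.
  S_0^{−1} = 1^{−1} = 1 (mod 13), so α_err = 1·1 = 1 ≡ 1 = α_3. Error position i = 3.
  Consistency check: S_2/S_1 = 1·1 = 1 ≡ 1 = α_err ✓ (single-error assumption holds).
Step 4: error magnitude e = S_0/v_3 = S_0·∏_{j≠3}(α_3 − α_j) = 1·8 = 8 ≡ 8 (mod 13).
Step 5: correct position 3: c_3 = r_3 − e = 1 − 8 ≡ 6 (mod 13). Hence c = [0, 7, 6, 10, 3].
  Check: interpolating c through the α_i gives m(x) = 12 + 7·x (degree < 2) with m(α_i) = c_i for every i, so c is indeed a codeword.


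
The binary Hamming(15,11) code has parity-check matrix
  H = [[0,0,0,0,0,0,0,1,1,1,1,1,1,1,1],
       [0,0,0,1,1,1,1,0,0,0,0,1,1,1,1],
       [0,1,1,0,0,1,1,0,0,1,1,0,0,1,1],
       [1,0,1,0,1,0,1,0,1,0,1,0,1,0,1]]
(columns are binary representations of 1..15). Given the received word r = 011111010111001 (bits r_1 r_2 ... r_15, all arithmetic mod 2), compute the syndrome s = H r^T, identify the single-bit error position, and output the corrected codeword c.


s = (1, 1, 0, 0)^T, error position = 12, corrected codeword c = 011111010110001

Compute s = H r^T mod 2 one row at a time:
  s_1 = 1 + 0 + 1 + 1 + 1 + 0 + 0 + 1 = 5 ≡ 1 (mod 2).
  s_2 = 1 + 1 + 1 + 0 + 1 + 0 + 0 + 1 = 5 ≡ 1 (mod 2).
  s_3 = 1 + 1 + 1 + 0 + 1 + 1 + 0 + 1 = 6 ≡ 0 (mod 2).
  s_4 = 0 + 1 + 1 + 0 + 0 + 1 + 0 + 1 = 4 ≡ 0 (mod 2).
s = (1, 1, 0, 0)^T — this equals column 12 of H (binary 1100), so error is at position 12.
Correct: flip bit 12 of r = 011111010111001 to get c = 011111010110001.


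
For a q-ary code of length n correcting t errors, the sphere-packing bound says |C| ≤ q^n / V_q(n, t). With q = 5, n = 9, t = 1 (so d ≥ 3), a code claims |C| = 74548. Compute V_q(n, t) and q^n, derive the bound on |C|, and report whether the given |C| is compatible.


V_q(n, t) = 37, q^n = 1953125, Hamming bound = 52787, |C| = 74548 > bound (violated).

Step 1: Compute V_q(n, t) = Σ_{j=0}^1 C(n, j) (q−1)^j.
  j = 0: C(9,0)·(4)^0 = 1·1 = 1.
  j = 1: C(9,1)·(4)^1 = 9·4 = 36.
  V_q(n, t) = 1 + 36 = 37.
Step 2: q^n = 5^9 = 1953125.
Step 3: Hamming bound ⌊q^n / V_q(n,t)⌋ = ⌊1953125/37⌋ = 52787.
Step 4: Compare |C| = 74548 to 52787: violated.
The claimed |C| lies above the Hamming bound, so no 5-ary code of length 9 with d ≥ 3 can have 74548 codewords.


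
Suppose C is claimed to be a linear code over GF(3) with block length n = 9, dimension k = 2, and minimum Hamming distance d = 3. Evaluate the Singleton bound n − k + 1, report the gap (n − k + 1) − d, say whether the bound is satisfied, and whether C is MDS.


Singleton RHS = n − k + 1 = 8, slack = 5, bound satisfied, not MDS.

Singleton bound: d ≤ n − k + 1.
Here n = 9, k = 2, so n − k + 1 = 8.
Given d = 3, check d ≤ 8: YES.
Slack = (n − k + 1) − d = 5.
The code is NOT MDS (slack = 5 > 0).
Description: the claimed parameters are [9, 2, 3]_3; such a code would be non-MDS.


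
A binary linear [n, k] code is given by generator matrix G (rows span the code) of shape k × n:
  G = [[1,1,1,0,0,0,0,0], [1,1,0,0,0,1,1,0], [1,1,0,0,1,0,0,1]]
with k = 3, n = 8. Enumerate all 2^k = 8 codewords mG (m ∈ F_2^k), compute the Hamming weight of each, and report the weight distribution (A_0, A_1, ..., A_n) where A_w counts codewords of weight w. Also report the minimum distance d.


Weight distribution: A_0 = 1, A_3 = 3, A_4 = 3, A_7 = 1. Minimum distance d = 3.

Enumerate all 2^3 = 8 messages m ∈ F_2^3.
For each, compute codeword c = mG in F_2^8, then tally its weight.
  m = 000 → c = 00000000, weight = 0.
  m = 100 → c = 11100000, weight = 3.
  m = 010 → c = 11000110, weight = 4.
  m = 110 → c = 00100110, weight = 3.
  m = 001 → c = 11001001, weight = 4.
  m = 101 → c = 00101001, weight = 3.
  m = 011 → c = 00001111, weight = 4.
  m = 111 → c = 11101111, weight = 7.
Tally weights:
  weight 0: 1 codewords.
  weight 3: 3 codewords.
  weight 4: 3 codewords.
  weight 7: 1 codewords.
Minimum distance d = smallest w > 0 with A_w > 0 = 3.
Sanity: Σ A_w = 8 = 2^3 = 8 ✓.


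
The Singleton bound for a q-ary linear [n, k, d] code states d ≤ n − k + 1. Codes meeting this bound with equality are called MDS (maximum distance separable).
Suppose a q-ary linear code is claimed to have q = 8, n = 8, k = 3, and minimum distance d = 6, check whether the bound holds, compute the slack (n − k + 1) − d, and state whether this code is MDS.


Singleton RHS = n − k + 1 = 6, slack = 0, bound satisfied, MDS.

Singleton bound: d ≤ n − k + 1.
Here n = 8, k = 3, so n − k + 1 = 6.
Given d = 6, check d ≤ 6: YES.
Slack = (n − k + 1) − d = 0.
The code is MDS (slack = 0).
Description: the claimed parameters are [8, 3, 6]_8; such a code would be MDS (meets Singleton bound).


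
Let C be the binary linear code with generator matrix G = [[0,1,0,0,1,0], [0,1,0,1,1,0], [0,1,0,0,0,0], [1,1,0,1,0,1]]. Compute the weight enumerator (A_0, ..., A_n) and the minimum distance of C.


Weight distribution: A_0 = 1, A_1 = 3, A_2 = 4, A_3 = 4, A_4 = 3, A_5 = 1. Minimum distance d = 1.

Enumerate all 2^4 = 16 messages m ∈ F_2^4.
For each, compute codeword c = mG in F_2^6, then tally its weight.
  m = 0000 → c = 000000, weight = 0.
  m = 1000 → c = 010010, weight = 2.
  m = 0100 → c = 010110, weight = 3.
  m = 1100 → c = 000100, weight = 1.
  m = 0010 → c = 010000, weight = 1.
  m = 1010 → c = 000010, weight = 1.
  m = 0110 → c = 000110, weight = 2.
  m = 1110 → c = 010100, weight = 2.
  m = 0001 → c = 110101, weight = 4.
  m = 1001 → c = 100111, weight = 4.
  m = 0101 → c = 100011, weight = 3.
  m = 1101 → c = 110001, weight = 3.
  m = 0011 → c = 100101, weight = 3.
  m = 1011 → c = 110111, weight = 5.
  m = 0111 → c = 110011, weight = 4.
  m = 1111 → c = 100001, weight = 2.
Tally weights:
  weight 0: 1 codewords.
  weight 1: 3 codewords.
  weight 2: 4 codewords.
  weight 3: 4 codewords.
  weight 4: 3 codewords.
  weight 5: 1 codewords.
Minimum distance d = smallest w > 0 with A_w > 0 = 1.
Sanity: Σ A_w = 16 = 2^4 = 16 ✓.


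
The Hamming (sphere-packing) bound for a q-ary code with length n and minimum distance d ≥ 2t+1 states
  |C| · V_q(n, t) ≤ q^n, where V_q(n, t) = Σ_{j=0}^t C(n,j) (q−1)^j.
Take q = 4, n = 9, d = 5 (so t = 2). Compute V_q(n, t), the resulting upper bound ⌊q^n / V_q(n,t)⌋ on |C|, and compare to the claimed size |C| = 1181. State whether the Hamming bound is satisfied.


V_q(n, t) = 352, q^n = 262144, Hamming bound = 744, |C| = 1181 > bound (violated).

Step 1: Compute V_q(n, t) = Σ_{j=0}^2 C(n, j) (q−1)^j.
  j = 0: C(9,0)·(3)^0 = 1·1 = 1.
  j = 1: C(9,1)·(3)^1 = 9·3 = 27.
  j = 2: C(9,2)·(3)^2 = 36·9 = 324.
  V_q(n, t) = 1 + 27 + 324 = 352.
Step 2: q^n = 4^9 = 262144.
Step 3: Hamming bound ⌊q^n / V_q(n,t)⌋ = ⌊262144/352⌋ = 744.
Step 4: Compare |C| = 1181 to 744: violated.
The claimed |C| lies above the Hamming bound, so no 4-ary code of length 9 with d ≥ 5 can have 1181 codewords.


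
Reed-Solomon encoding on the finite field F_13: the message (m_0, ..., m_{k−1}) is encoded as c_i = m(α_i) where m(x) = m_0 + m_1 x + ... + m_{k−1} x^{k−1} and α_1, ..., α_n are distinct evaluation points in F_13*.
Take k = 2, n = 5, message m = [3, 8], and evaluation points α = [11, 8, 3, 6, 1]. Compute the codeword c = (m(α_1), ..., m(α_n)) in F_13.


c = [0, 2, 1, 12, 11]

Message polynomial: m(x) = 3 + 8·x (mod 13).
For each evaluation point α_i, compute m(α_i) mod 13:
  α_1 = 11: Horner steps 8 → 0, so m(11) = 0.
  α_2 = 8: Horner steps 8 → 2, so m(8) = 2.
  α_3 = 3: Horner steps 8 → 1, so m(3) = 1.
  α_4 = 6: Horner steps 8 → 12, so m(6) = 12.
  α_5 = 1: Horner steps 8 → 11, so m(1) = 11.
Codeword c = [0, 2, 1, 12, 11] ∈ F_13^5.


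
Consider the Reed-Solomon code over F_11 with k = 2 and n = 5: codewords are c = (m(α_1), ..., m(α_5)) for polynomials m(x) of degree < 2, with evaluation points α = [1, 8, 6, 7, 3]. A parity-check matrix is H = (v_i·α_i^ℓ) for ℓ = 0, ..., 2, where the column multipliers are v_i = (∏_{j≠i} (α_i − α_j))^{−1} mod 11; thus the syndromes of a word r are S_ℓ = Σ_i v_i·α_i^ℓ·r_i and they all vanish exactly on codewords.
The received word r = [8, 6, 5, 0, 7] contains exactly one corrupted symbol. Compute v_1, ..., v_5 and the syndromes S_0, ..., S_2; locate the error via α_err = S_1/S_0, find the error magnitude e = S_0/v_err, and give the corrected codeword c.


S = (9, 5, 4), error at position 5, error magnitude e = 9, c = [8, 6, 5, 0, 9].

Step 1: column multipliers v_i = (∏_{j≠i}(α_i − α_j))^{−1} mod 11.
  i = 1 (α = 1): (1−8)(1−6)(1−7)(1−3) = (−7)·(−5)·(−6)·(−2) = 420 ≡ 2, so v_1 = 2^{−1} = 6 (mod 11).
  i = 2 (α = 8): (8−1)(8−6)(8−7)(8−3) = 7·2·1·5 = 70 ≡ 4, so v_2 = 4^{−1} = 3 (mod 11).
  i = 3 (α = 6): (6−1)(6−8)(6−7)(6−3) = 5·(−2)·(−1)·3 = 30 ≡ 8, so v_3 = 8^{−1} = 7 (mod 11).
  i = 4 (α = 7): (7−1)(7−8)(7−6)(7−3) = 6·(−1)·1·4 = −24 ≡ 9, so v_4 = 9^{−1} = 5 (mod 11).
  i = 5 (α = 3): (3−1)(3−8)(3−6)(3−7) = 2·(−5)·(−3)·(−4) = −120 ≡ 1, so v_5 = 1^{−1} = 1 (mod 11).
  v = [6, 3, 7, 5, 1].
Step 2: syndromes of r = [8, 6, 5, 0, 7] (all sums mod 11).
  S_0 = Σ v_i r_i = 6·8 + 3·6 + 7·5 + 5·0 + 1·7 = 108 ≡ 9.
  S_1 = Σ v_i α_i r_i = 6·1·8 + 3·8·6 + 7·6·5 + 5·7·0 + 1·3·7 = 423 ≡ 5.
  α_i^2 mod 11 = [1, 9, 3, 5, 9].
  S_2 = Σ v_i α_i^2 r_i = 6·1·8 + 3·9·6 + 7·3·5 + 5·5·0 + 1·9·7 = 378 ≡ 4.
  S = (9, 5, 4) ≠ 0, so r is not a codeword (an error is present).
Step 3: locate the error. For a single error e at position i, S_ℓ = v_i·e·α_i^ℓ, so α_err = S_1/S_0.
  S_0^{−1} = 9^{−1} = 5 (mod 11), so α_err = 5·5 = 25 ≡ 3 = α_5. Error position i = 5.
  Consistency check: S_2/S_1 = 4·9 = 36 ≡ 3 = α_err ✓ (single-error assumption holds).
Step 4: error magnitude e = S_0/v_5 = S_0·∏_{j≠5}(α_5 − α_j) = 9·1 = 9 ≡ 9 (mod 11).
Step 5: correct position 5: c_5 = r_5 − e = 7 − 9 ≡ 9 (mod 11). Hence c = [8, 6, 5, 0, 9].
  Check: interpolating c through the α_i gives m(x) = 2 + 6·x (degree < 2) with m(α_i) = c_i for every i, so c is indeed a codeword.


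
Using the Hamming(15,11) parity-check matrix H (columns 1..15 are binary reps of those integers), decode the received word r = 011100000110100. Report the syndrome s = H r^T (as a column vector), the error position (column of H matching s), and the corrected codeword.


s = (1, 0, 0, 1)^T, error position = 9, corrected codeword c = 011100001110100

Compute s = H r^T mod 2 one row at a time:
  s_1 = 0 + 0 + 1 + 1 + 0 + 1 + 0 + 0 = 3 ≡ 1 (mod 2).
  s_2 = 1 + 0 + 0 + 0 + 0 + 1 + 0 + 0 = 2 ≡ 0 (mod 2).
  s_3 = 1 + 1 + 0 + 0 + 1 + 1 + 0 + 0 = 4 ≡ 0 (mod 2).
  s_4 = 0 + 1 + 0 + 0 + 0 + 1 + 1 + 0 = 3 ≡ 1 (mod 2).
s = (1, 0, 0, 1)^T — this equals column 9 of H (binary 1001), so error is at position 9.
Correct: flip bit 9 of r = 011100000110100 to get c = 011100001110100.


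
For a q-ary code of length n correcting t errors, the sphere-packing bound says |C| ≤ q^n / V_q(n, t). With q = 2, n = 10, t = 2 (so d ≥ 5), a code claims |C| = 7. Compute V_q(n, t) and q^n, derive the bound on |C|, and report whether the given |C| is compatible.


V_q(n, t) = 56, q^n = 1024, Hamming bound = 18, |C| = 7 ≤ bound (satisfied).

Step 1: Compute V_q(n, t) = Σ_{j=0}^2 C(n, j) (q−1)^j.
  j = 0: C(10,0)·(1)^0 = 1·1 = 1.
  j = 1: C(10,1)·(1)^1 = 10·1 = 10.
  j = 2: C(10,2)·(1)^2 = 45·1 = 45.
  V_q(n, t) = 1 + 10 + 45 = 56.
Step 2: q^n = 2^10 = 1024.
Step 3: Hamming bound ⌊q^n / V_q(n,t)⌋ = ⌊1024/56⌋ = 18.
Step 4: Compare |C| = 7 to 18: satisfied.
The claimed |C| lies below the Hamming bound.


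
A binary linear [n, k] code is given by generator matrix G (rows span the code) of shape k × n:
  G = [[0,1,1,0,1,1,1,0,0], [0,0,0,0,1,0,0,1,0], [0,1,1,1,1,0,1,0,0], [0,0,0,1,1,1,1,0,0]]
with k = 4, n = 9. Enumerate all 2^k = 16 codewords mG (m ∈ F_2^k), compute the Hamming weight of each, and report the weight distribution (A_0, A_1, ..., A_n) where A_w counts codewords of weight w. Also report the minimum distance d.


Weight distribution: A_0 = 1, A_2 = 4, A_3 = 2, A_4 = 3, A_5 = 6. Minimum distance d = 2.

Enumerate all 2^4 = 16 messages m ∈ F_2^4.
For each, compute codeword c = mG in F_2^9, then tally its weight.
  m = 0000 → c = 000000000, weight = 0.
  m = 1000 → c = 011011100, weight = 5.
  m = 0100 → c = 000010010, weight = 2.
  m = 1100 → c = 011001110, weight = 5.
  m = 0010 → c = 011110100, weight = 5.
  m = 1010 → c = 000101000, weight = 2.
  m = 0110 → c = 011100110, weight = 5.
  m = 1110 → c = 000111010, weight = 4.
  m = 0001 → c = 000111100, weight = 4.
  m = 1001 → c = 011100000, weight = 3.
  m = 0101 → c = 000101110, weight = 4.
  m = 1101 → c = 011110010, weight = 5.
  m = 0011 → c = 011001000, weight = 3.
  m = 1011 → c = 000010100, weight = 2.
  m = 0111 → c = 011011010, weight = 5.
  m = 1111 → c = 000000110, weight = 2.
Tally weights:
  weight 0: 1 codewords.
  weight 2: 4 codewords.
  weight 3: 2 codewords.
  weight 4: 3 codewords.
  weight 5: 6 codewords.
Minimum distance d = smallest w > 0 with A_w > 0 = 2.
Sanity: Σ A_w = 16 = 2^4 = 16 ✓.


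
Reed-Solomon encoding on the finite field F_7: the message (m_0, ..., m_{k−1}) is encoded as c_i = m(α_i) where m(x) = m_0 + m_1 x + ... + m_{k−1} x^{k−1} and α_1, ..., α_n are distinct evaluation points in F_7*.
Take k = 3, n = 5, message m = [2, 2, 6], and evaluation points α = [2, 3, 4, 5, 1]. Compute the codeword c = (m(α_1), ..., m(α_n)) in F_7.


c = [2, 6, 1, 1, 3]

Message polynomial: m(x) = 2 + 2·x + 6·x^2 (mod 7).
For each evaluation point α_i, compute m(α_i) mod 7:
  α_1 = 2: Horner steps 6 → 0 → 2, so m(2) = 2.
  α_2 = 3: Horner steps 6 → 6 → 6, so m(3) = 6.
  α_3 = 4: Horner steps 6 → 5 → 1, so m(4) = 1.
  α_4 = 5: Horner steps 6 → 4 → 1, so m(5) = 1.
  α_5 = 1: Horner steps 6 → 1 → 3, so m(1) = 3.
Codeword c = [2, 6, 1, 1, 3] ∈ F_7^5.


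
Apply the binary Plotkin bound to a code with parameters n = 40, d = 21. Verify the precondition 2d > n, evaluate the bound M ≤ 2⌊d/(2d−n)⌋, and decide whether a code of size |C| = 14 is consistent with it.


Plotkin bound M ≤ 20; given |C| = 14 ≤ bound (satisfied).

Check applicability: 2d = 42, n = 40.
2d − n = 2 > 0, so Plotkin applies.
Compute d/(2d−n) = 21/2 ≈ 10.5000.
⌊d/(2d−n)⌋ = 10.
Plotkin bound: M ≤ 2·10 = 20.
Given |C| = 14, check: satisfied.
This |C| is below the Plotkin bound.


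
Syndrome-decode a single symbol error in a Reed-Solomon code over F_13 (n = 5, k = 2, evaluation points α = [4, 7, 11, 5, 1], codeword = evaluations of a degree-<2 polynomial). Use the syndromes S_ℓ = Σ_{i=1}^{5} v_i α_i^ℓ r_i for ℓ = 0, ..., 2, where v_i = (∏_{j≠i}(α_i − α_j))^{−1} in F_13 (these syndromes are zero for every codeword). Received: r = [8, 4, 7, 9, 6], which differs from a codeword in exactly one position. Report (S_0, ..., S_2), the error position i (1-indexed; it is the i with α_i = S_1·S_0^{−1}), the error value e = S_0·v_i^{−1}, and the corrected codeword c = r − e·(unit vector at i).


S = (8, 6, 11), error at position 1, error magnitude e = 3, c = [5, 4, 7, 9, 6].

Step 1: column multipliers v_i = (∏_{j≠i}(α_i − α_j))^{−1} mod 13.
  i = 1 (α = 4): (4−7)(4−11)(4−5)(4−1) = (−3)·(−7)·(−1)·3 = −63 ≡ 2, so v_1 = 2^{−1} = 7 (mod 13).
  i = 2 (α = 7): (7−4)(7−11)(7−5)(7−1) = 3·(−4)·2·6 = −144 ≡ 12, so v_2 = 12^{−1} = 12 (mod 13).
  i = 3 (α = 11): (11−4)(11−7)(11−5)(11−1) = 7·4·6·10 = 1680 ≡ 3, so v_3 = 3^{−1} = 9 (mod 13).
  i = 4 (α = 5): (5−4)(5−7)(5−11)(5−1) = 1·(−2)·(−6)·4 = 48 ≡ 9, so v_4 = 9^{−1} = 3 (mod 13).
  i = 5 (α = 1): (1−4)(1−7)(1−11)(1−5) = (−3)·(−6)·(−10)·(−4) = 720 ≡ 5, so v_5 = 5^{−1} = 8 (mod 13).
  v = [7, 12, 9, 3, 8].
Step 2: syndromes of r = [8, 4, 7, 9, 6] (all sums mod 13).
  S_0 = Σ v_i r_i = 7·8 + 12·4 + 9·7 + 3·9 + 8·6 = 242 ≡ 8.
  S_1 = Σ v_i α_i r_i = 7·4·8 + 12·7·4 + 9·11·7 + 3·5·9 + 8·1·6 = 1436 ≡ 6.
  α_i^2 mod 13 = [3, 10, 4, 12, 1].
  S_2 = Σ v_i α_i^2 r_i = 7·3·8 + 12·10·4 + 9·4·7 + 3·12·9 + 8·1·6 = 1272 ≡ 11.
  S = (8, 6, 11) ≠ 0, so r is not a codeword (an error is present).
Step 3: locate the error. For a single error e at position i, S_ℓ = v_i·e·α_i^ℓ, so α_err = S_1/S_0.
  S_0^{−1} = 8^{−1} = 5 (mod 13), so α_err = 6·5 = 30 ≡ 4 = α_1. Error position i = 1.
  Consistency check: S_2/S_1 = 11·11 = 121 ≡ 4 = α_err ✓ (single-error assumption holds).
Step 4: error magnitude e = S_0/v_1 = S_0·∏_{j≠1}(α_1 − α_j) = 8·2 = 16 ≡ 3 (mod 13).
Step 5: correct position 1: c_1 = r_1 − e = 8 − 3 ≡ 5 (mod 13). Hence c = [5, 4, 7, 9, 6].
  Check: interpolating c through the α_i gives m(x) = 2 + 4·x (degree < 2) with m(α_i) = c_i for every i, so c is indeed a codeword.


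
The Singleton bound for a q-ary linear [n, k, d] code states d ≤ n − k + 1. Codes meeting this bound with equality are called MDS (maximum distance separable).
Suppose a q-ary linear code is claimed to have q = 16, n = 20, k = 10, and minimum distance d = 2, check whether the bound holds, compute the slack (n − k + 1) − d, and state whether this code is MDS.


Singleton RHS = n − k + 1 = 11, slack = 9, bound satisfied, not MDS.

Singleton bound: d ≤ n − k + 1.
Here n = 20, k = 10, so n − k + 1 = 11.
Given d = 2, check d ≤ 11: YES.
Slack = (n − k + 1) − d = 9.
The code is NOT MDS (slack = 9 > 0).
Description: the claimed parameters are [20, 10, 2]_16; such a code would be non-MDS.


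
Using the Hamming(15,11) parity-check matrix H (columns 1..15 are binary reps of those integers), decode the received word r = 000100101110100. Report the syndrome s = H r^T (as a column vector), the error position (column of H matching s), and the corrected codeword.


s = (0, 1, 1, 0)^T, error position = 6, corrected codeword c = 000101101110100

Compute s = H r^T mod 2 one row at a time:
  s_1 = 0 + 1 + 1 + 1 + 0 + 1 + 0 + 0 = 4 ≡ 0 (mod 2).
  s_2 = 1 + 0 + 0 + 1 + 0 + 1 + 0 + 0 = 3 ≡ 1 (mod 2).
  s_3 = 0 + 0 + 0 + 1 + 1 + 1 + 0 + 0 = 3 ≡ 1 (mod 2).
  s_4 = 0 + 0 + 0 + 1 + 1 + 1 + 1 + 0 = 4 ≡ 0 (mod 2).
s = (0, 1, 1, 0)^T — this equals column 6 of H (binary 0110), so error is at position 6.
Correct: flip bit 6 of r = 000100101110100 to get c = 000101101110100.


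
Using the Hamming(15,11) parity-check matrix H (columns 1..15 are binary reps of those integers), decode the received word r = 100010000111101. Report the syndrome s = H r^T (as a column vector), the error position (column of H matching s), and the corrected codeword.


s = (1, 0, 1, 1)^T, error position = 11, corrected codeword c = 100010000101101

Compute s = H r^T mod 2 one row at a time:
  s_1 = 0 + 0 + 1 + 1 + 1 + 1 + 0 + 1 = 5 ≡ 1 (mod 2).
  s_2 = 0 + 1 + 0 + 0 + 1 + 1 + 0 + 1 = 4 ≡ 0 (mod 2).
  s_3 = 0 + 0 + 0 + 0 + 1 + 1 + 0 + 1 = 3 ≡ 1 (mod 2).
  s_4 = 1 + 0 + 1 + 0 + 0 + 1 + 1 + 1 = 5 ≡ 1 (mod 2).
s = (1, 0, 1, 1)^T — this equals column 11 of H (binary 1011), so error is at position 11.
Correct: flip bit 11 of r = 100010000111101 to get c = 100010000101101.


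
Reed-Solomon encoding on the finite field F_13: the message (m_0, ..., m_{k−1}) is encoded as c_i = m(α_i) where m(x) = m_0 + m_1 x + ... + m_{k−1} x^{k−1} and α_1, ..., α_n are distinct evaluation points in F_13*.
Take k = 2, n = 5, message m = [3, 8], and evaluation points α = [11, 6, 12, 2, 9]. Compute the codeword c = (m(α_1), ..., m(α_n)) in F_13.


c = [0, 12, 8, 6, 10]

Message polynomial: m(x) = 3 + 8·x (mod 13).
For each evaluation point α_i, compute m(α_i) mod 13:
  α_1 = 11: Horner steps 8 → 0, so m(11) = 0.
  α_2 = 6: Horner steps 8 → 12, so m(6) = 12.
  α_3 = 12: Horner steps 8 → 8, so m(12) = 8.
  α_4 = 2: Horner steps 8 → 6, so m(2) = 6.
  α_5 = 9: Horner steps 8 → 10, so m(9) = 10.
Codeword c = [0, 12, 8, 6, 10] ∈ F_13^5.


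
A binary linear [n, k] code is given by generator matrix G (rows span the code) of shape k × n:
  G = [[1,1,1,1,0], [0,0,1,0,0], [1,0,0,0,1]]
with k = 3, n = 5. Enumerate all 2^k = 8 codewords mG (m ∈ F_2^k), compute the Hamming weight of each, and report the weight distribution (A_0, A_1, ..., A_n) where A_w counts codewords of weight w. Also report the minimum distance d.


Weight distribution: A_0 = 1, A_1 = 1, A_2 = 1, A_3 = 3, A_4 = 2. Minimum distance d = 1.

Enumerate all 2^3 = 8 messages m ∈ F_2^3.
For each, compute codeword c = mG in F_2^5, then tally its weight.
  m = 000 → c = 00000, weight = 0.
  m = 100 → c = 11110, weight = 4.
  m = 010 → c = 00100, weight = 1.
  m = 110 → c = 11010, weight = 3.
  m = 001 → c = 10001, weight = 2.
  m = 101 → c = 01111, weight = 4.
  m = 011 → c = 10101, weight = 3.
  m = 111 → c = 01011, weight = 3.
Tally weights:
  weight 0: 1 codewords.
  weight 1: 1 codewords.
  weight 2: 1 codewords.
  weight 3: 3 codewords.
  weight 4: 2 codewords.
Minimum distance d = smallest w > 0 with A_w > 0 = 1.
Sanity: Σ A_w = 8 = 2^3 = 8 ✓.


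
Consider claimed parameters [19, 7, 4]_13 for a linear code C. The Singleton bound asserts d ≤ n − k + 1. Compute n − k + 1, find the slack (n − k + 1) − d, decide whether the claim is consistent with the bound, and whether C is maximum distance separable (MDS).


Singleton RHS = n − k + 1 = 13, slack = 9, bound satisfied, not MDS.

Singleton bound: d ≤ n − k + 1.
Here n = 19, k = 7, so n − k + 1 = 13.
Given d = 4, check d ≤ 13: YES.
Slack = (n − k + 1) − d = 9.
The code is NOT MDS (slack = 9 > 0).
Description: the claimed parameters are [19, 7, 4]_13; such a code would be non-MDS.


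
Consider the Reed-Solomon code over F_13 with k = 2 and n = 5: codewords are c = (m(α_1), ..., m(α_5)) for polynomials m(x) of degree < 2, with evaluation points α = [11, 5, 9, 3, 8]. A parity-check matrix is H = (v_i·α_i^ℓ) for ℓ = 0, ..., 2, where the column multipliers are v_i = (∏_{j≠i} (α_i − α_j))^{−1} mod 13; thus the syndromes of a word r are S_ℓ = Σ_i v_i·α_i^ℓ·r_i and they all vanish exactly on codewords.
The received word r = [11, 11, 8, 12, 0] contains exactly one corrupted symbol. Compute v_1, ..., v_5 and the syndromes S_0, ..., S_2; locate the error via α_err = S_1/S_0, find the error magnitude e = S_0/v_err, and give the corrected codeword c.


S = (4, 7, 9), error at position 2, error magnitude e = 9, c = [11, 2, 8, 12, 0].

Step 1: column multipliers v_i = (∏_{j≠i}(α_i − α_j))^{−1} mod 13.
  i = 1 (α = 11): (11−5)(11−9)(11−3)(11−8) = 6·2·8·3 = 288 ≡ 2, so v_1 = 2^{−1} = 7 (mod 13).
  i = 2 (α = 5): (5−11)(5−9)(5−3)(5−8) = (−6)·(−4)·2·(−3) = −144 ≡ 12, so v_2 = 12^{−1} = 12 (mod 13).
  i = 3 (α = 9): (9−11)(9−5)(9−3)(9−8) = (−2)·4·6·1 = −48 ≡ 4, so v_3 = 4^{−1} = 10 (mod 13).
  i = 4 (α = 3): (3−11)(3−5)(3−9)(3−8) = (−8)·(−2)·(−6)·(−5) = 480 ≡ 12, so v_4 = 12^{−1} = 12 (mod 13).
  i = 5 (α = 8): (8−11)(8−5)(8−9)(8−3) = (−3)·3·(−1)·5 = 45 ≡ 6, so v_5 = 6^{−1} = 11 (mod 13).
  v = [7, 12, 10, 12, 11].
Step 2: syndromes of r = [11, 11, 8, 12, 0] (all sums mod 13).
  S_0 = Σ v_i r_i = 7·11 + 12·11 + 10·8 + 12·12 + 11·0 = 433 ≡ 4.
  S_1 = Σ v_i α_i r_i = 7·11·11 + 12·5·11 + 10·9·8 + 12·3·12 + 11·8·0 = 2659 ≡ 7.
  α_i^2 mod 13 = [4, 12, 3, 9, 12].
  S_2 = Σ v_i α_i^2 r_i = 7·4·11 + 12·12·11 + 10·3·8 + 12·9·12 + 11·12·0 = 3428 ≡ 9.
  S = (4, 7, 9) ≠ 0, so r is not a codeword (an error is present).
Step 3: locate the error. For a single error e at position i, S_ℓ = v_i·e·α_i^ℓ, so α_err = S_1/S_0.
  S_0^{−1} = 4^{−1} = 10 (mod 13), so α_err = 7·10 = 70 ≡ 5 = α_2. Error position i = 2.
  Consistency check: S_2/S_1 = 9·2 = 18 ≡ 5 = α_err ✓ (single-error assumption holds).
Step 4: error magnitude e = S_0/v_2 = S_0·∏_{j≠2}(α_2 − α_j) = 4·12 = 48 ≡ 9 (mod 13).
Step 5: correct position 2: c_2 = r_2 − e = 11 − 9 ≡ 2 (mod 13). Hence c = [11, 2, 8, 12, 0].
  Check: interpolating c through the α_i gives m(x) = 1 + 8·x (degree < 2) with m(α_i) = c_i for every i, so c is indeed a codeword.


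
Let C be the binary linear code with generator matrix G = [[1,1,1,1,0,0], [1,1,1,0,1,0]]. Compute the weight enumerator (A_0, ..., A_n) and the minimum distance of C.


Weight distribution: A_0 = 1, A_2 = 1, A_4 = 2. Minimum distance d = 2.

Enumerate all 2^2 = 4 messages m ∈ F_2^2.
For each, compute codeword c = mG in F_2^6, then tally its weight.
  m = 00 → c = 000000, weight = 0.
  m = 10 → c = 111100, weight = 4.
  m = 01 → c = 111010, weight = 4.
  m = 11 → c = 000110, weight = 2.
Tally weights:
  weight 0: 1 codewords.
  weight 2: 1 codewords.
  weight 4: 2 codewords.
Minimum distance d = smallest w > 0 with A_w > 0 = 2.
Sanity: Σ A_w = 4 = 2^2 = 4 ✓.


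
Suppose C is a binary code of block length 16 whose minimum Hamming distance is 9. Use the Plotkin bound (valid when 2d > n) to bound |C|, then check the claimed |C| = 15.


Plotkin bound M ≤ 8; given |C| = 15 > bound (violated).

Check applicability: 2d = 18, n = 16.
2d − n = 2 > 0, so Plotkin applies.
Compute d/(2d−n) = 9/2 ≈ 4.5000.
⌊d/(2d−n)⌋ = 4.
Plotkin bound: M ≤ 2·4 = 8.
Given |C| = 15, check: VIOLATED.
This |C| is above the Plotkin bound, so no binary code with n = 16, d = 9 and 15 codewords exists.


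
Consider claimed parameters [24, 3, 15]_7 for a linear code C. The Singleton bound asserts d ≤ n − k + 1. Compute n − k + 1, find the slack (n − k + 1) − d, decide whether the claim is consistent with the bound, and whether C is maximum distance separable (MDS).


Singleton RHS = n − k + 1 = 22, slack = 7, bound satisfied, not MDS.

Singleton bound: d ≤ n − k + 1.
Here n = 24, k = 3, so n − k + 1 = 22.
Given d = 15, check d ≤ 22: YES.
Slack = (n − k + 1) − d = 7.
The code is NOT MDS (slack = 7 > 0).
Description: the claimed parameters are [24, 3, 15]_7; such a code would be non-MDS.


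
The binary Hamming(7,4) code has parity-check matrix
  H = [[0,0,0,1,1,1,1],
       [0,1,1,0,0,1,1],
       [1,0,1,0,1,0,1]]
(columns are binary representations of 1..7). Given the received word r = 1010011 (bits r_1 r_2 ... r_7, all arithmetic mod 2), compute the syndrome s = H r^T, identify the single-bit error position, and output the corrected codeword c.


s = (0, 1, 1)^T, error position = 3, corrected codeword c = 1000011

Compute s = H r^T mod 2 one row at a time:
  s_1 = 0 + 0 + 1 + 1 = 2 ≡ 0 (mod 2).
  s_2 = 0 + 1 + 1 + 1 = 3 ≡ 1 (mod 2).
  s_3 = 1 + 1 + 0 + 1 = 3 ≡ 1 (mod 2).
s = (0, 1, 1)^T — this equals column 3 of H (binary 011), so error is at position 3.
Correct: flip bit 3 of r = 1010011 to get c = 1000011.


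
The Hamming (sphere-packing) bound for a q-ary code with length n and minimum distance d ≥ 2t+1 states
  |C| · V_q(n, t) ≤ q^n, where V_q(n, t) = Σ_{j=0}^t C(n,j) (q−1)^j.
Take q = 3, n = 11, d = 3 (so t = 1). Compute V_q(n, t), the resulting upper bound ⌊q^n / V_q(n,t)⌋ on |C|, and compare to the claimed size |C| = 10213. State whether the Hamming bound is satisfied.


V_q(n, t) = 23, q^n = 177147, Hamming bound = 7702, |C| = 10213 > bound (violated).

Step 1: Compute V_q(n, t) = Σ_{j=0}^1 C(n, j) (q−1)^j.
  j = 0: C(11,0)·(2)^0 = 1·1 = 1.
  j = 1: C(11,1)·(2)^1 = 11·2 = 22.
  V_q(n, t) = 1 + 22 = 23.
Step 2: q^n = 3^11 = 177147.
Step 3: Hamming bound ⌊q^n / V_q(n,t)⌋ = ⌊177147/23⌋ = 7702.
Step 4: Compare |C| = 10213 to 7702: violated.
The claimed |C| lies above the Hamming bound, so no 3-ary code of length 11 with d ≥ 3 can have 10213 codewords.


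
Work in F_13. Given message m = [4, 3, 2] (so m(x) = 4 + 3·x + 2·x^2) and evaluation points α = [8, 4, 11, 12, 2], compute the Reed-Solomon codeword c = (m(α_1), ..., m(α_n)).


c = [0, 9, 6, 3, 5]

Message polynomial: m(x) = 4 + 3·x + 2·x^2 (mod 13).
For each evaluation point α_i, compute m(α_i) mod 13:
  α_1 = 8: Horner steps 2 → 6 → 0, so m(8) = 0.
  α_2 = 4: Horner steps 2 → 11 → 9, so m(4) = 9.
  α_3 = 11: Horner steps 2 → 12 → 6, so m(11) = 6.
  α_4 = 12: Horner steps 2 → 1 → 3, so m(12) = 3.
  α_5 = 2: Horner steps 2 → 7 → 5, so m(2) = 5.
Codeword c = [0, 9, 6, 3, 5] ∈ F_13^5.


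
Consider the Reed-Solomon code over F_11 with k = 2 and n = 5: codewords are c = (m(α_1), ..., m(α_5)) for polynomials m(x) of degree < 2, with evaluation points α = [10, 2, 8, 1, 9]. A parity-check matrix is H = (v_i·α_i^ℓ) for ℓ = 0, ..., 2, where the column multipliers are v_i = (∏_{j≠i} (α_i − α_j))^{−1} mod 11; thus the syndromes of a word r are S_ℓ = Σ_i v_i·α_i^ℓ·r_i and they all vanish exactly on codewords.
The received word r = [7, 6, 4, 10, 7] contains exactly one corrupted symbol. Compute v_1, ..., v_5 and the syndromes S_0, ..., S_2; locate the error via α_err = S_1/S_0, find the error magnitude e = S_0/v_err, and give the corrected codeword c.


S = (4, 3, 5), error at position 5, error magnitude e = 7, c = [7, 6, 4, 10, 0].

Step 1: column multipliers v_i = (∏_{j≠i}(α_i − α_j))^{−1} mod 11.
  i = 1 (α = 10): (10−2)(10−8)(10−1)(10−9) = 8·2·9·1 = 144 ≡ 1, so v_1 = 1^{−1} = 1 (mod 11).
  i = 2 (α = 2): (2−10)(2−8)(2−1)(2−9) = (−8)·(−6)·1·(−7) = −336 ≡ 5, so v_2 = 5^{−1} = 9 (mod 11).
  i = 3 (α = 8): (8−10)(8−2)(8−1)(8−9) = (−2)·6·7·(−1) = 84 ≡ 7, so v_3 = 7^{−1} = 8 (mod 11).
  i = 4 (α = 1): (1−10)(1−2)(1−8)(1−9) = (−9)·(−1)·(−7)·(−8) = 504 ≡ 9, so v_4 = 9^{−1} = 5 (mod 11).
  i = 5 (α = 9): (9−10)(9−2)(9−8)(9−1) = (−1)·7·1·8 = −56 ≡ 10, so v_5 = 10^{−1} = 10 (mod 11).
  v = [1, 9, 8, 5, 10].
Step 2: syndromes of r = [7, 6, 4, 10, 7] (all sums mod 11).
  S_0 = Σ v_i r_i = 1·7 + 9·6 + 8·4 + 5·10 + 10·7 = 213 ≡ 4.
  S_1 = Σ v_i α_i r_i = 1·10·7 + 9·2·6 + 8·8·4 + 5·1·10 + 10·9·7 = 1114 ≡ 3.
  α_i^2 mod 11 = [1, 4, 9, 1, 4].
  S_2 = Σ v_i α_i^2 r_i = 1·1·7 + 9·4·6 + 8·9·4 + 5·1·10 + 10·4·7 = 841 ≡ 5.
  S = (4, 3, 5) ≠ 0, so r is not a codeword (an error is present).
Step 3: locate the error. For a single error e at position i, S_ℓ = v_i·e·α_i^ℓ, so α_err = S_1/S_0.
  S_0^{−1} = 4^{−1} = 3 (mod 11), so α_err = 3·3 = 9 ≡ 9 = α_5. Error position i = 5.
  Consistency check: S_2/S_1 = 5·4 = 20 ≡ 9 = α_err ✓ (single-error assumption holds).
Step 4: error magnitude e = S_0/v_5 = S_0·∏_{j≠5}(α_5 − α_j) = 4·10 = 40 ≡ 7 (mod 11).
Step 5: correct position 5: c_5 = r_5 − e = 7 − 7 ≡ 0 (mod 11). Hence c = [7, 6, 4, 10, 0].
  Check: interpolating c through the α_i gives m(x) = 3 + 7·x (degree < 2) with m(α_i) = c_i for every i, so c is indeed a codeword.
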